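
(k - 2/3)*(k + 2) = k^2 + 4*k/3 - 4/3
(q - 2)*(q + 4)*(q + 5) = q^3 + 7*q^2 + 2*q - 40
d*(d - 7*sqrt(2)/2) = d^2 - 7*sqrt(2)*d/2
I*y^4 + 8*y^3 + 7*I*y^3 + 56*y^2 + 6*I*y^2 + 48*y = y*(y + 6)*(y - 8*I)*(I*y + I)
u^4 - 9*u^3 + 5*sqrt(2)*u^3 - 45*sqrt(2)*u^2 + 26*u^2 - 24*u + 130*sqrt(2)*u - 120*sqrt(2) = (u - 4)*(u - 3)*(u - 2)*(u + 5*sqrt(2))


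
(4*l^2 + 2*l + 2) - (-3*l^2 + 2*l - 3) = 7*l^2 + 5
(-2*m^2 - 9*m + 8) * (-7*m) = 14*m^3 + 63*m^2 - 56*m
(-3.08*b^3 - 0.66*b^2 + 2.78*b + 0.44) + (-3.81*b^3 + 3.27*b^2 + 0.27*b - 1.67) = -6.89*b^3 + 2.61*b^2 + 3.05*b - 1.23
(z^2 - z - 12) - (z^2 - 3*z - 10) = 2*z - 2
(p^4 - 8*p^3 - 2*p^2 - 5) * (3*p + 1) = 3*p^5 - 23*p^4 - 14*p^3 - 2*p^2 - 15*p - 5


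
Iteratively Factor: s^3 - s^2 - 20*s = (s - 5)*(s^2 + 4*s) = s*(s - 5)*(s + 4)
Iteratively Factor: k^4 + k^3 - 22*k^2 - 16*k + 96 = (k - 4)*(k^3 + 5*k^2 - 2*k - 24) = (k - 4)*(k - 2)*(k^2 + 7*k + 12) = (k - 4)*(k - 2)*(k + 3)*(k + 4)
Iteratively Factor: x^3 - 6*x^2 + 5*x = (x)*(x^2 - 6*x + 5) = x*(x - 5)*(x - 1)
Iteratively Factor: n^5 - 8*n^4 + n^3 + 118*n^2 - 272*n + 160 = (n - 5)*(n^4 - 3*n^3 - 14*n^2 + 48*n - 32) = (n - 5)*(n - 4)*(n^3 + n^2 - 10*n + 8) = (n - 5)*(n - 4)*(n + 4)*(n^2 - 3*n + 2) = (n - 5)*(n - 4)*(n - 2)*(n + 4)*(n - 1)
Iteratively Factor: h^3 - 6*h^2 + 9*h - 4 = (h - 1)*(h^2 - 5*h + 4) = (h - 4)*(h - 1)*(h - 1)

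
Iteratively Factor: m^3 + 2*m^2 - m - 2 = (m + 2)*(m^2 - 1) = (m - 1)*(m + 2)*(m + 1)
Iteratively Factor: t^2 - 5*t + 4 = (t - 1)*(t - 4)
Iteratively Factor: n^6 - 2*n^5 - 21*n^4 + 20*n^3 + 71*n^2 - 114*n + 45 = (n - 1)*(n^5 - n^4 - 22*n^3 - 2*n^2 + 69*n - 45) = (n - 1)*(n + 3)*(n^4 - 4*n^3 - 10*n^2 + 28*n - 15) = (n - 1)*(n + 3)^2*(n^3 - 7*n^2 + 11*n - 5) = (n - 1)^2*(n + 3)^2*(n^2 - 6*n + 5) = (n - 5)*(n - 1)^2*(n + 3)^2*(n - 1)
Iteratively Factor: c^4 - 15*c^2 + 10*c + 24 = (c + 4)*(c^3 - 4*c^2 + c + 6) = (c + 1)*(c + 4)*(c^2 - 5*c + 6) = (c - 2)*(c + 1)*(c + 4)*(c - 3)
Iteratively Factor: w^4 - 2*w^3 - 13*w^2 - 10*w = (w)*(w^3 - 2*w^2 - 13*w - 10) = w*(w + 2)*(w^2 - 4*w - 5) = w*(w - 5)*(w + 2)*(w + 1)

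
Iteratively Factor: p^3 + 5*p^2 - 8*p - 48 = (p - 3)*(p^2 + 8*p + 16) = (p - 3)*(p + 4)*(p + 4)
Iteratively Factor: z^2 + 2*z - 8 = (z + 4)*(z - 2)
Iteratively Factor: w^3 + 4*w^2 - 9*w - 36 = (w + 4)*(w^2 - 9) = (w - 3)*(w + 4)*(w + 3)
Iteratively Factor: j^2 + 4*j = (j + 4)*(j)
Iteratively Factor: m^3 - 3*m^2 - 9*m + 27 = (m - 3)*(m^2 - 9) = (m - 3)^2*(m + 3)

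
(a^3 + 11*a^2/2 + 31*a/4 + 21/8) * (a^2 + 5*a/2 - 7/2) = a^5 + 8*a^4 + 18*a^3 + 11*a^2/4 - 329*a/16 - 147/16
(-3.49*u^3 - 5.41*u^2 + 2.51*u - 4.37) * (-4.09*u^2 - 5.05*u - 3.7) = 14.2741*u^5 + 39.7514*u^4 + 29.9676*u^3 + 25.2148*u^2 + 12.7815*u + 16.169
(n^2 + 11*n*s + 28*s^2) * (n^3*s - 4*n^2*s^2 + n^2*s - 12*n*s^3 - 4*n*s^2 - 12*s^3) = n^5*s + 7*n^4*s^2 + n^4*s - 28*n^3*s^3 + 7*n^3*s^2 - 244*n^2*s^4 - 28*n^2*s^3 - 336*n*s^5 - 244*n*s^4 - 336*s^5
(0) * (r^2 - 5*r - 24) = 0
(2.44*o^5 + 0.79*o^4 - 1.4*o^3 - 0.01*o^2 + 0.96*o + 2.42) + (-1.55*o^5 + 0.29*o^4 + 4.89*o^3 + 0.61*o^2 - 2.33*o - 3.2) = 0.89*o^5 + 1.08*o^4 + 3.49*o^3 + 0.6*o^2 - 1.37*o - 0.78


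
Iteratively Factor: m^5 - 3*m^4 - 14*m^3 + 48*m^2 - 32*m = (m - 2)*(m^4 - m^3 - 16*m^2 + 16*m) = m*(m - 2)*(m^3 - m^2 - 16*m + 16) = m*(m - 4)*(m - 2)*(m^2 + 3*m - 4) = m*(m - 4)*(m - 2)*(m + 4)*(m - 1)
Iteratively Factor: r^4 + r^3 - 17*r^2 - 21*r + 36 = (r + 3)*(r^3 - 2*r^2 - 11*r + 12) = (r + 3)^2*(r^2 - 5*r + 4) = (r - 4)*(r + 3)^2*(r - 1)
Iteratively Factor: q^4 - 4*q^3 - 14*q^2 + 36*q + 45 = (q + 3)*(q^3 - 7*q^2 + 7*q + 15) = (q + 1)*(q + 3)*(q^2 - 8*q + 15) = (q - 3)*(q + 1)*(q + 3)*(q - 5)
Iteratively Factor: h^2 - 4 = (h + 2)*(h - 2)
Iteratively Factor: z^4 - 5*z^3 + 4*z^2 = (z)*(z^3 - 5*z^2 + 4*z) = z*(z - 4)*(z^2 - z) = z*(z - 4)*(z - 1)*(z)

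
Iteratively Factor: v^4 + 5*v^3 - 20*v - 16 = (v + 4)*(v^3 + v^2 - 4*v - 4) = (v + 1)*(v + 4)*(v^2 - 4) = (v + 1)*(v + 2)*(v + 4)*(v - 2)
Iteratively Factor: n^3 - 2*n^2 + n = (n - 1)*(n^2 - n) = (n - 1)^2*(n)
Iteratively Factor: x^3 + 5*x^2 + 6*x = (x + 2)*(x^2 + 3*x) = (x + 2)*(x + 3)*(x)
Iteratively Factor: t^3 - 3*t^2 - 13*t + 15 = (t - 5)*(t^2 + 2*t - 3) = (t - 5)*(t + 3)*(t - 1)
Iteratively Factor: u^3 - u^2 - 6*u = (u + 2)*(u^2 - 3*u) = (u - 3)*(u + 2)*(u)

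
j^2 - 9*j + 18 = (j - 6)*(j - 3)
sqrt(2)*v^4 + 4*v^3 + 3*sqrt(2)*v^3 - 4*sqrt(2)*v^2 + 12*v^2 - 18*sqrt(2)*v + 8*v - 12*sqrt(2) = (v + 2)*(v - sqrt(2))*(v + 3*sqrt(2))*(sqrt(2)*v + sqrt(2))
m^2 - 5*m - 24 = (m - 8)*(m + 3)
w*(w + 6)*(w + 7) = w^3 + 13*w^2 + 42*w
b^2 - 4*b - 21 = (b - 7)*(b + 3)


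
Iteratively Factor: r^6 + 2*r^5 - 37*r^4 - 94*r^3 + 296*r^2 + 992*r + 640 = (r - 5)*(r^5 + 7*r^4 - 2*r^3 - 104*r^2 - 224*r - 128) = (r - 5)*(r + 1)*(r^4 + 6*r^3 - 8*r^2 - 96*r - 128) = (r - 5)*(r + 1)*(r + 4)*(r^3 + 2*r^2 - 16*r - 32) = (r - 5)*(r + 1)*(r + 4)^2*(r^2 - 2*r - 8) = (r - 5)*(r + 1)*(r + 2)*(r + 4)^2*(r - 4)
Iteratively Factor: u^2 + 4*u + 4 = (u + 2)*(u + 2)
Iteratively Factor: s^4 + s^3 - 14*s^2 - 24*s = (s - 4)*(s^3 + 5*s^2 + 6*s) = (s - 4)*(s + 2)*(s^2 + 3*s) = s*(s - 4)*(s + 2)*(s + 3)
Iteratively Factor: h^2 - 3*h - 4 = (h + 1)*(h - 4)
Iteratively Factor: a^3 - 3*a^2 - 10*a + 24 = (a - 4)*(a^2 + a - 6) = (a - 4)*(a + 3)*(a - 2)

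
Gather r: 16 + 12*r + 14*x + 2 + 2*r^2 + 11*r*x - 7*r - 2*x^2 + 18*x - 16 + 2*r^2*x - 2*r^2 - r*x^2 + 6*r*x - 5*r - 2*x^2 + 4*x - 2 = 2*r^2*x + r*(-x^2 + 17*x) - 4*x^2 + 36*x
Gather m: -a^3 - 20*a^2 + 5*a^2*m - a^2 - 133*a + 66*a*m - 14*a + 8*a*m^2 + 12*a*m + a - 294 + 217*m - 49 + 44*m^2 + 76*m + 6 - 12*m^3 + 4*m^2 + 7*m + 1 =-a^3 - 21*a^2 - 146*a - 12*m^3 + m^2*(8*a + 48) + m*(5*a^2 + 78*a + 300) - 336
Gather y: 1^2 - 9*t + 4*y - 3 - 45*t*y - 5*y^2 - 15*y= -9*t - 5*y^2 + y*(-45*t - 11) - 2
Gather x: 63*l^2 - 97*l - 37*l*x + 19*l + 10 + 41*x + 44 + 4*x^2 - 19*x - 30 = 63*l^2 - 78*l + 4*x^2 + x*(22 - 37*l) + 24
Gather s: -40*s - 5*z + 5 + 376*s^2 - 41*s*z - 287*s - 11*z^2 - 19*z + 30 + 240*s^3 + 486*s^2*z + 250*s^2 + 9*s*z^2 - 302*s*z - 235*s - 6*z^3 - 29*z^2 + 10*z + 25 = 240*s^3 + s^2*(486*z + 626) + s*(9*z^2 - 343*z - 562) - 6*z^3 - 40*z^2 - 14*z + 60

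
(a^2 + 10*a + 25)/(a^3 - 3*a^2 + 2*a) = (a^2 + 10*a + 25)/(a*(a^2 - 3*a + 2))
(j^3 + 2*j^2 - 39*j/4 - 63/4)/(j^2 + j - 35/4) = (2*j^2 - 3*j - 9)/(2*j - 5)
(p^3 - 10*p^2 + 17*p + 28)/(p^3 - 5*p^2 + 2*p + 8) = (p - 7)/(p - 2)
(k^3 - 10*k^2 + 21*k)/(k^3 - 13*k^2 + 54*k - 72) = k*(k - 7)/(k^2 - 10*k + 24)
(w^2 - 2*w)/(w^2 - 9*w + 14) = w/(w - 7)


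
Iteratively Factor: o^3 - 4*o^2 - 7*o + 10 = (o + 2)*(o^2 - 6*o + 5) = (o - 5)*(o + 2)*(o - 1)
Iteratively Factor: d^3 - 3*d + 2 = (d - 1)*(d^2 + d - 2) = (d - 1)*(d + 2)*(d - 1)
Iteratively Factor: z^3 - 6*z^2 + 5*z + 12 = (z + 1)*(z^2 - 7*z + 12) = (z - 3)*(z + 1)*(z - 4)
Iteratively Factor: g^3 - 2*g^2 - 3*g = (g + 1)*(g^2 - 3*g) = (g - 3)*(g + 1)*(g)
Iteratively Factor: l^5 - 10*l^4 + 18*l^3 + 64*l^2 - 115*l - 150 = (l - 3)*(l^4 - 7*l^3 - 3*l^2 + 55*l + 50) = (l - 3)*(l + 1)*(l^3 - 8*l^2 + 5*l + 50) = (l - 3)*(l + 1)*(l + 2)*(l^2 - 10*l + 25) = (l - 5)*(l - 3)*(l + 1)*(l + 2)*(l - 5)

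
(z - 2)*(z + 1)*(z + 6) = z^3 + 5*z^2 - 8*z - 12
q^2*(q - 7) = q^3 - 7*q^2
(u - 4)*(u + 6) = u^2 + 2*u - 24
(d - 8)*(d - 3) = d^2 - 11*d + 24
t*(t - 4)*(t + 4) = t^3 - 16*t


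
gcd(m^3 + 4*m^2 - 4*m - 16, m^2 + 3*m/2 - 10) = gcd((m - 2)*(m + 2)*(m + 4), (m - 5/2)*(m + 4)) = m + 4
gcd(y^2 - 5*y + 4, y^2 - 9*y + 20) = y - 4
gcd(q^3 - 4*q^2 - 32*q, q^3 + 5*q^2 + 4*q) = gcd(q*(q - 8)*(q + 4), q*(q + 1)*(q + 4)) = q^2 + 4*q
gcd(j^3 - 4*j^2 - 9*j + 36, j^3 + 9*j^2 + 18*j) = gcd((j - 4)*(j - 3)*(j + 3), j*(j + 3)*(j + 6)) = j + 3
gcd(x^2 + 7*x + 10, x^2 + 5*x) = x + 5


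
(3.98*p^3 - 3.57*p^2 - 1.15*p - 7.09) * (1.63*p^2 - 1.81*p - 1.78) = 6.4874*p^5 - 13.0229*p^4 - 2.4972*p^3 - 3.1206*p^2 + 14.8799*p + 12.6202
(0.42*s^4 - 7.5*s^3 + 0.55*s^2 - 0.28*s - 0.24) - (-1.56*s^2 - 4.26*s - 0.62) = 0.42*s^4 - 7.5*s^3 + 2.11*s^2 + 3.98*s + 0.38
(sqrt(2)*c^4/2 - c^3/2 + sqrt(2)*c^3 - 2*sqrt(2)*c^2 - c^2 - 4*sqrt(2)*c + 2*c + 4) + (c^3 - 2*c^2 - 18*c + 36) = sqrt(2)*c^4/2 + c^3/2 + sqrt(2)*c^3 - 3*c^2 - 2*sqrt(2)*c^2 - 16*c - 4*sqrt(2)*c + 40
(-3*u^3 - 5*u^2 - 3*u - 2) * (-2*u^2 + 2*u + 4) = 6*u^5 + 4*u^4 - 16*u^3 - 22*u^2 - 16*u - 8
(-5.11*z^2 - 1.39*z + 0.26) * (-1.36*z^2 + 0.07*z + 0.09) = 6.9496*z^4 + 1.5327*z^3 - 0.9108*z^2 - 0.1069*z + 0.0234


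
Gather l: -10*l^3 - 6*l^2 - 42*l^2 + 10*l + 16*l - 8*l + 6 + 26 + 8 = -10*l^3 - 48*l^2 + 18*l + 40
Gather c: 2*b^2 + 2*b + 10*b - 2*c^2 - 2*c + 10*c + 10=2*b^2 + 12*b - 2*c^2 + 8*c + 10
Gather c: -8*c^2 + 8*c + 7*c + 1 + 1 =-8*c^2 + 15*c + 2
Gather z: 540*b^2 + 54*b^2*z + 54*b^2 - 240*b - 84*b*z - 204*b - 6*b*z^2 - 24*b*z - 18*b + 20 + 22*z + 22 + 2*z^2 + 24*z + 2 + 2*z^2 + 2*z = 594*b^2 - 462*b + z^2*(4 - 6*b) + z*(54*b^2 - 108*b + 48) + 44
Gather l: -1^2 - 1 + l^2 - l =l^2 - l - 2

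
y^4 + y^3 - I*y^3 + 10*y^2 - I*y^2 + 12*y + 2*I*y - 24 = (y - 1)*(y + 2)*(y - 4*I)*(y + 3*I)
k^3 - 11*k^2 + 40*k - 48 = (k - 4)^2*(k - 3)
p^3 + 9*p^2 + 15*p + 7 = (p + 1)^2*(p + 7)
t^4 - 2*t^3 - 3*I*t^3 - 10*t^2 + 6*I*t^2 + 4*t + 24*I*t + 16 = (t - 4)*(t + 2)*(t - 2*I)*(t - I)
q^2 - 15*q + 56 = (q - 8)*(q - 7)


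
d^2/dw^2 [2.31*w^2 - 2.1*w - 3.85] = 4.62000000000000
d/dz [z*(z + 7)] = 2*z + 7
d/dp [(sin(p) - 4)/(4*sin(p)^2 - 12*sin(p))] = (-cos(p) + 8/tan(p) - 12*cos(p)/sin(p)^2)/(4*(sin(p) - 3)^2)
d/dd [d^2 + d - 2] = 2*d + 1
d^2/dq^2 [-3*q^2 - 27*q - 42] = -6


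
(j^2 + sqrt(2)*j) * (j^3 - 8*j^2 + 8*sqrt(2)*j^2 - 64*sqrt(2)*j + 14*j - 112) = j^5 - 8*j^4 + 9*sqrt(2)*j^4 - 72*sqrt(2)*j^3 + 30*j^3 - 240*j^2 + 14*sqrt(2)*j^2 - 112*sqrt(2)*j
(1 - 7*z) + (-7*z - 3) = -14*z - 2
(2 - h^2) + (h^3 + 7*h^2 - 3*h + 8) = h^3 + 6*h^2 - 3*h + 10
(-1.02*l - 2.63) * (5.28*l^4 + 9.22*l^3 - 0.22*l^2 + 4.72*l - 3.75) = -5.3856*l^5 - 23.2908*l^4 - 24.0242*l^3 - 4.2358*l^2 - 8.5886*l + 9.8625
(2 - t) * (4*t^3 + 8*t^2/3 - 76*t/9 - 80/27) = -4*t^4 + 16*t^3/3 + 124*t^2/9 - 376*t/27 - 160/27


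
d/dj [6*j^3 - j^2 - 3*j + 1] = 18*j^2 - 2*j - 3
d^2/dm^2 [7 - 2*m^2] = -4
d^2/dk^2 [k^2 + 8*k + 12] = 2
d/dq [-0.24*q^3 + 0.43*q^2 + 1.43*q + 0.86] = -0.72*q^2 + 0.86*q + 1.43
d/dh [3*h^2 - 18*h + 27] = 6*h - 18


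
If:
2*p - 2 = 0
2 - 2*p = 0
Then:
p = 1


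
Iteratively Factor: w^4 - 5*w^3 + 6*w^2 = (w)*(w^3 - 5*w^2 + 6*w) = w*(w - 2)*(w^2 - 3*w) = w*(w - 3)*(w - 2)*(w)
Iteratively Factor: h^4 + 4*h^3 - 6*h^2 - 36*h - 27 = (h + 1)*(h^3 + 3*h^2 - 9*h - 27) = (h - 3)*(h + 1)*(h^2 + 6*h + 9) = (h - 3)*(h + 1)*(h + 3)*(h + 3)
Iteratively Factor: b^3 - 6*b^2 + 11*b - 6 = (b - 2)*(b^2 - 4*b + 3) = (b - 2)*(b - 1)*(b - 3)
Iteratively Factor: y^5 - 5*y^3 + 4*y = (y - 2)*(y^4 + 2*y^3 - y^2 - 2*y) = (y - 2)*(y - 1)*(y^3 + 3*y^2 + 2*y) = (y - 2)*(y - 1)*(y + 1)*(y^2 + 2*y) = (y - 2)*(y - 1)*(y + 1)*(y + 2)*(y)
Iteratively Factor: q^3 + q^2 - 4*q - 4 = (q + 1)*(q^2 - 4) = (q - 2)*(q + 1)*(q + 2)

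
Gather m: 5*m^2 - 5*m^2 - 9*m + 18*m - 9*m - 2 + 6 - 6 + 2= 0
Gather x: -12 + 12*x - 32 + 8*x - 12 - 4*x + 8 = 16*x - 48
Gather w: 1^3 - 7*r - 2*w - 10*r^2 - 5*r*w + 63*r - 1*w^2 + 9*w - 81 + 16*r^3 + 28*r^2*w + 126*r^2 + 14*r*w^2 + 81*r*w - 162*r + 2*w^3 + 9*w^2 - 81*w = 16*r^3 + 116*r^2 - 106*r + 2*w^3 + w^2*(14*r + 8) + w*(28*r^2 + 76*r - 74) - 80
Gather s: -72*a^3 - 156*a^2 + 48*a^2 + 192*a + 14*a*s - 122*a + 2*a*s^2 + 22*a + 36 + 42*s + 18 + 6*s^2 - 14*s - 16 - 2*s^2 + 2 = -72*a^3 - 108*a^2 + 92*a + s^2*(2*a + 4) + s*(14*a + 28) + 40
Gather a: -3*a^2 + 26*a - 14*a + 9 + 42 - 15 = -3*a^2 + 12*a + 36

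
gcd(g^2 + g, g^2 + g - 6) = 1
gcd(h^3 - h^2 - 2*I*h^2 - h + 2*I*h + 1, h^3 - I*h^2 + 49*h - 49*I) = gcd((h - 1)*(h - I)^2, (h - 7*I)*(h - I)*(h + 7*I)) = h - I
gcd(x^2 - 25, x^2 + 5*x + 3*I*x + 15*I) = x + 5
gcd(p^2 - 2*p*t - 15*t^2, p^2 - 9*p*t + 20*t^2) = p - 5*t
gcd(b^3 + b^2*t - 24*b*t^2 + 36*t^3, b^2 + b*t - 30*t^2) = b + 6*t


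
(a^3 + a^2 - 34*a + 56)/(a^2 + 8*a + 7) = (a^2 - 6*a + 8)/(a + 1)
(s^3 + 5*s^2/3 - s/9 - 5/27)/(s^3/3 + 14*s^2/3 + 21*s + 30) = (27*s^3 + 45*s^2 - 3*s - 5)/(9*(s^3 + 14*s^2 + 63*s + 90))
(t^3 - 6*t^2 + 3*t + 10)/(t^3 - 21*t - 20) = (t - 2)/(t + 4)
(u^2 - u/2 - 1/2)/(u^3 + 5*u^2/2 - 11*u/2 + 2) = (2*u + 1)/(2*u^2 + 7*u - 4)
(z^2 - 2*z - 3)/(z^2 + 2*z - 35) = (z^2 - 2*z - 3)/(z^2 + 2*z - 35)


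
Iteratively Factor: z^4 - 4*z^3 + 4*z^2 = (z)*(z^3 - 4*z^2 + 4*z) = z^2*(z^2 - 4*z + 4) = z^2*(z - 2)*(z - 2)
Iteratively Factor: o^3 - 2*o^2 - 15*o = (o + 3)*(o^2 - 5*o) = o*(o + 3)*(o - 5)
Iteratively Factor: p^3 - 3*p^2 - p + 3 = (p + 1)*(p^2 - 4*p + 3) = (p - 3)*(p + 1)*(p - 1)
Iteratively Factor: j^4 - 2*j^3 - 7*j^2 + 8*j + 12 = (j + 1)*(j^3 - 3*j^2 - 4*j + 12) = (j - 2)*(j + 1)*(j^2 - j - 6) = (j - 3)*(j - 2)*(j + 1)*(j + 2)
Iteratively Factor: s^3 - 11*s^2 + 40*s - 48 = (s - 4)*(s^2 - 7*s + 12) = (s - 4)^2*(s - 3)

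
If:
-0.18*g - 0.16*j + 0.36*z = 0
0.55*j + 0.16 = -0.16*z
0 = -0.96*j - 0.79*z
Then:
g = 1.49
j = -0.45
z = 0.55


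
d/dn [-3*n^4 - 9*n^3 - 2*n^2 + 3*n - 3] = -12*n^3 - 27*n^2 - 4*n + 3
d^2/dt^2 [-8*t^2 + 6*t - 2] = -16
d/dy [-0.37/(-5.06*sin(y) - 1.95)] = -1.8722*cos(y)/(5.06*sin(y) + 1.95)^2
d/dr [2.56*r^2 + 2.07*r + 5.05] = 5.12*r + 2.07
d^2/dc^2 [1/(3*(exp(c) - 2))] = (exp(c) + 2)*exp(c)/(3*(exp(c) - 2)^3)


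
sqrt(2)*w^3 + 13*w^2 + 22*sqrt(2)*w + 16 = (w + 2*sqrt(2))*(w + 4*sqrt(2))*(sqrt(2)*w + 1)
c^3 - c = c*(c - 1)*(c + 1)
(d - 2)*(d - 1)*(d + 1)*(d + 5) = d^4 + 3*d^3 - 11*d^2 - 3*d + 10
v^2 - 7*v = v*(v - 7)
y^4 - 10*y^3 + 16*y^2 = y^2*(y - 8)*(y - 2)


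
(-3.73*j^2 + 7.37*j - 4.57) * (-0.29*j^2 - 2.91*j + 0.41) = 1.0817*j^4 + 8.717*j^3 - 21.6507*j^2 + 16.3204*j - 1.8737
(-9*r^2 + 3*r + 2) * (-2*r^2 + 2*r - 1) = 18*r^4 - 24*r^3 + 11*r^2 + r - 2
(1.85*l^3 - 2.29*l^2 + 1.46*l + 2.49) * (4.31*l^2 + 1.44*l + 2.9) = 7.9735*l^5 - 7.2059*l^4 + 8.36*l^3 + 6.1933*l^2 + 7.8196*l + 7.221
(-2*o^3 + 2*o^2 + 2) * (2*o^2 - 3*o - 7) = -4*o^5 + 10*o^4 + 8*o^3 - 10*o^2 - 6*o - 14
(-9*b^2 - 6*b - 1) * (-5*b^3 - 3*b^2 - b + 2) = 45*b^5 + 57*b^4 + 32*b^3 - 9*b^2 - 11*b - 2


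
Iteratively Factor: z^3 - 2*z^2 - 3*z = (z)*(z^2 - 2*z - 3) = z*(z - 3)*(z + 1)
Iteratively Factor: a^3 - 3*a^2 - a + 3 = (a + 1)*(a^2 - 4*a + 3) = (a - 3)*(a + 1)*(a - 1)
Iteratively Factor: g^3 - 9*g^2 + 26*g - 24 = (g - 4)*(g^2 - 5*g + 6) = (g - 4)*(g - 2)*(g - 3)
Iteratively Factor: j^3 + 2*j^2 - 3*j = (j)*(j^2 + 2*j - 3) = j*(j - 1)*(j + 3)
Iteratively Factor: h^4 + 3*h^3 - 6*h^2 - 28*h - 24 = (h - 3)*(h^3 + 6*h^2 + 12*h + 8) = (h - 3)*(h + 2)*(h^2 + 4*h + 4) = (h - 3)*(h + 2)^2*(h + 2)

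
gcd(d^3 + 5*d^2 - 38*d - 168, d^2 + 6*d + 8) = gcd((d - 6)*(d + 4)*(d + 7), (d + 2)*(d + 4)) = d + 4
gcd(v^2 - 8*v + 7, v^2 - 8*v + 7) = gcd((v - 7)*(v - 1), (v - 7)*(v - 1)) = v^2 - 8*v + 7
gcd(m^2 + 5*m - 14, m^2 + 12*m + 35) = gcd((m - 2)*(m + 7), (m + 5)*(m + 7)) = m + 7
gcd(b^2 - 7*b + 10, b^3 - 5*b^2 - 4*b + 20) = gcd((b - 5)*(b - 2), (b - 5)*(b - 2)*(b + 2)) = b^2 - 7*b + 10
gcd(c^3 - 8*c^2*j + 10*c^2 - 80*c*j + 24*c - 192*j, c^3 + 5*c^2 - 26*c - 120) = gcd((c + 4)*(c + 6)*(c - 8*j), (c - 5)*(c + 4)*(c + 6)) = c^2 + 10*c + 24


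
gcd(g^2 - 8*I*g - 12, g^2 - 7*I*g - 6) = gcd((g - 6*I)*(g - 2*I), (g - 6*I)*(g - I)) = g - 6*I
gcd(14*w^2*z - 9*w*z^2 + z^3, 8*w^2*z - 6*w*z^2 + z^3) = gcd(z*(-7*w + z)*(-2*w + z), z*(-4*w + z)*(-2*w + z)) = -2*w*z + z^2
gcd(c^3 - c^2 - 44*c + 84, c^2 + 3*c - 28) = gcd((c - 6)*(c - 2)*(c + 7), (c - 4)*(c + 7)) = c + 7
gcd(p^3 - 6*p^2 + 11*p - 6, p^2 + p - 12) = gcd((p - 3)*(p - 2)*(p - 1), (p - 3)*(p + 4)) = p - 3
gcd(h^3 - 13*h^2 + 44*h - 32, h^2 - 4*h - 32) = h - 8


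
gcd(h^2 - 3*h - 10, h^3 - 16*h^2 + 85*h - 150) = h - 5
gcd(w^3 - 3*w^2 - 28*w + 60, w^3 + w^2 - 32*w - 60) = w^2 - w - 30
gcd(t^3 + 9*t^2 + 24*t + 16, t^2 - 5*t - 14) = 1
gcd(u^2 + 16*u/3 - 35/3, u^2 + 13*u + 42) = u + 7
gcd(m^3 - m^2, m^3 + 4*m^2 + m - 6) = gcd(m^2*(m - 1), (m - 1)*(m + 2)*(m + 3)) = m - 1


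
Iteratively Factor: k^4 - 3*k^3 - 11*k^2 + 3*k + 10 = (k + 2)*(k^3 - 5*k^2 - k + 5) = (k - 5)*(k + 2)*(k^2 - 1) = (k - 5)*(k + 1)*(k + 2)*(k - 1)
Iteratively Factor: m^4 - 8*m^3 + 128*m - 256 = (m - 4)*(m^3 - 4*m^2 - 16*m + 64) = (m - 4)^2*(m^2 - 16) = (m - 4)^3*(m + 4)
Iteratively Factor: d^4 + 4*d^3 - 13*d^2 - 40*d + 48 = (d - 3)*(d^3 + 7*d^2 + 8*d - 16) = (d - 3)*(d - 1)*(d^2 + 8*d + 16) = (d - 3)*(d - 1)*(d + 4)*(d + 4)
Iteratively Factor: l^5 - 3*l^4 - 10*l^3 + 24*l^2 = (l - 4)*(l^4 + l^3 - 6*l^2) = (l - 4)*(l + 3)*(l^3 - 2*l^2) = l*(l - 4)*(l + 3)*(l^2 - 2*l) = l*(l - 4)*(l - 2)*(l + 3)*(l)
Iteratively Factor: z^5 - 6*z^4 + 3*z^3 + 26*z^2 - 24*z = (z + 2)*(z^4 - 8*z^3 + 19*z^2 - 12*z) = z*(z + 2)*(z^3 - 8*z^2 + 19*z - 12) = z*(z - 1)*(z + 2)*(z^2 - 7*z + 12) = z*(z - 3)*(z - 1)*(z + 2)*(z - 4)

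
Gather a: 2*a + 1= 2*a + 1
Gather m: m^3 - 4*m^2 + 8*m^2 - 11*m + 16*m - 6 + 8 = m^3 + 4*m^2 + 5*m + 2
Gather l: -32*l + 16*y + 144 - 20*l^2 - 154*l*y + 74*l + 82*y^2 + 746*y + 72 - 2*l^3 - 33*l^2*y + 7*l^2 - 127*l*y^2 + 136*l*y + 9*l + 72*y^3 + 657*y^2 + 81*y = -2*l^3 + l^2*(-33*y - 13) + l*(-127*y^2 - 18*y + 51) + 72*y^3 + 739*y^2 + 843*y + 216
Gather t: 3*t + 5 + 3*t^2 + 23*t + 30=3*t^2 + 26*t + 35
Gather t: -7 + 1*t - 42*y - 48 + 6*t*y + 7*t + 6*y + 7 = t*(6*y + 8) - 36*y - 48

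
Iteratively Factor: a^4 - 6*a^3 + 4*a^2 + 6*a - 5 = (a - 1)*(a^3 - 5*a^2 - a + 5) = (a - 5)*(a - 1)*(a^2 - 1) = (a - 5)*(a - 1)*(a + 1)*(a - 1)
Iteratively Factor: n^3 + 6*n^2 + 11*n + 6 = (n + 3)*(n^2 + 3*n + 2) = (n + 1)*(n + 3)*(n + 2)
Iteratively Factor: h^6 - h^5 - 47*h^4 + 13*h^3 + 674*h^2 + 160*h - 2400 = (h + 4)*(h^5 - 5*h^4 - 27*h^3 + 121*h^2 + 190*h - 600) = (h - 2)*(h + 4)*(h^4 - 3*h^3 - 33*h^2 + 55*h + 300) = (h - 2)*(h + 3)*(h + 4)*(h^3 - 6*h^2 - 15*h + 100) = (h - 2)*(h + 3)*(h + 4)^2*(h^2 - 10*h + 25) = (h - 5)*(h - 2)*(h + 3)*(h + 4)^2*(h - 5)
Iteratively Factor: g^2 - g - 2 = (g + 1)*(g - 2)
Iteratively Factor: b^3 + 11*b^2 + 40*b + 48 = (b + 4)*(b^2 + 7*b + 12) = (b + 3)*(b + 4)*(b + 4)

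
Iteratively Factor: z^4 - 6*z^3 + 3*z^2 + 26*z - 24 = (z - 4)*(z^3 - 2*z^2 - 5*z + 6) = (z - 4)*(z - 1)*(z^2 - z - 6) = (z - 4)*(z - 1)*(z + 2)*(z - 3)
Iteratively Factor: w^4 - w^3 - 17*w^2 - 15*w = (w - 5)*(w^3 + 4*w^2 + 3*w) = (w - 5)*(w + 1)*(w^2 + 3*w) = w*(w - 5)*(w + 1)*(w + 3)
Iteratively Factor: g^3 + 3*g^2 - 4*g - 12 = (g + 2)*(g^2 + g - 6) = (g - 2)*(g + 2)*(g + 3)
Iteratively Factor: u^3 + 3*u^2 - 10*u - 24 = (u + 4)*(u^2 - u - 6) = (u - 3)*(u + 4)*(u + 2)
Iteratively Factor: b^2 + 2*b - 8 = (b - 2)*(b + 4)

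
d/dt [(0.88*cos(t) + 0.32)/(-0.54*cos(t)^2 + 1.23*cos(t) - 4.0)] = (-0.4752*cos(t)^2 - 0.3456*cos(t) + 3.9136)*sin(t)/(0.2916*cos(t)^4 - 1.3284*cos(t)^3 + 5.8329*cos(t)^2 - 9.84*cos(t) + 16.0)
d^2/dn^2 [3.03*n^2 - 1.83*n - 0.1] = 6.06000000000000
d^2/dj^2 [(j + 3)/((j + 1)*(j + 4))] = 2*(j^3 + 9*j^2 + 33*j + 43)/(j^6 + 15*j^5 + 87*j^4 + 245*j^3 + 348*j^2 + 240*j + 64)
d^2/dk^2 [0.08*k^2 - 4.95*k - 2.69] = 0.160000000000000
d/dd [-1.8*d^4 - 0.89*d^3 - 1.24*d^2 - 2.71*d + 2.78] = -7.2*d^3 - 2.67*d^2 - 2.48*d - 2.71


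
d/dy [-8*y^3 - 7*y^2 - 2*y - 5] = -24*y^2 - 14*y - 2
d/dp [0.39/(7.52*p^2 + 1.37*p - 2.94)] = (-5.8656*p - 0.5343)/(7.52*p^2 + 1.37*p - 2.94)^2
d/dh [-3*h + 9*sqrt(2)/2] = -3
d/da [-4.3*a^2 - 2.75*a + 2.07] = -8.6*a - 2.75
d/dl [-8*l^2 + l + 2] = 1 - 16*l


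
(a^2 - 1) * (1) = a^2 - 1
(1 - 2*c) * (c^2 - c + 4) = -2*c^3 + 3*c^2 - 9*c + 4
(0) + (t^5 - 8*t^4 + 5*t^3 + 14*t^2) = t^5 - 8*t^4 + 5*t^3 + 14*t^2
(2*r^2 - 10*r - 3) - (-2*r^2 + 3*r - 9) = 4*r^2 - 13*r + 6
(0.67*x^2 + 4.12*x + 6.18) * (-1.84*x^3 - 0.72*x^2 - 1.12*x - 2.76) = -1.2328*x^5 - 8.0632*x^4 - 15.088*x^3 - 10.9132*x^2 - 18.2928*x - 17.0568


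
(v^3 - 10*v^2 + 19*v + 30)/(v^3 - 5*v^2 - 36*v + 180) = (v + 1)/(v + 6)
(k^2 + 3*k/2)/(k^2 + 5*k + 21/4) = 2*k/(2*k + 7)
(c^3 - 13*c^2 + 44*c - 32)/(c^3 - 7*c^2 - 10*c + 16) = (c - 4)/(c + 2)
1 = 1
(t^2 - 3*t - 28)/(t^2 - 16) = (t - 7)/(t - 4)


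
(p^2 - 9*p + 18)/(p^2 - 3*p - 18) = (p - 3)/(p + 3)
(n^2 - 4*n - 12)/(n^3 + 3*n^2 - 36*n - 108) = (n + 2)/(n^2 + 9*n + 18)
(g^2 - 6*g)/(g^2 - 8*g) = (g - 6)/(g - 8)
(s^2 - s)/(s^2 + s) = (s - 1)/(s + 1)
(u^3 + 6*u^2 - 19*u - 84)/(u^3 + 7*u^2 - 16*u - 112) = (u + 3)/(u + 4)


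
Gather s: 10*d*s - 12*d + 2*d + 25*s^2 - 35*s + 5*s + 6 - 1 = -10*d + 25*s^2 + s*(10*d - 30) + 5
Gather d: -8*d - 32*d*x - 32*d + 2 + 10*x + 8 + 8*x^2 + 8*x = d*(-32*x - 40) + 8*x^2 + 18*x + 10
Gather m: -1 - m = -m - 1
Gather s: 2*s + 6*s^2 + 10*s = 6*s^2 + 12*s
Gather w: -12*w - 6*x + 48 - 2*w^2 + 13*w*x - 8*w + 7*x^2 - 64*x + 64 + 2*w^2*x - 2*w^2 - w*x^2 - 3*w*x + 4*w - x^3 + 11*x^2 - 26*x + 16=w^2*(2*x - 4) + w*(-x^2 + 10*x - 16) - x^3 + 18*x^2 - 96*x + 128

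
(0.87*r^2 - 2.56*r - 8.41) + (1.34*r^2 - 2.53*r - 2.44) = 2.21*r^2 - 5.09*r - 10.85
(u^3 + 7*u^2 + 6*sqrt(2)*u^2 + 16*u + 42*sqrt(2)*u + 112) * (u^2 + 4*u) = u^5 + 6*sqrt(2)*u^4 + 11*u^4 + 44*u^3 + 66*sqrt(2)*u^3 + 176*u^2 + 168*sqrt(2)*u^2 + 448*u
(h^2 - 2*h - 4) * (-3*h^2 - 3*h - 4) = -3*h^4 + 3*h^3 + 14*h^2 + 20*h + 16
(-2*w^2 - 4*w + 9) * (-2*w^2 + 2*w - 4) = 4*w^4 + 4*w^3 - 18*w^2 + 34*w - 36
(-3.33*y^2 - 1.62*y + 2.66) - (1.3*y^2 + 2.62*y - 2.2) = -4.63*y^2 - 4.24*y + 4.86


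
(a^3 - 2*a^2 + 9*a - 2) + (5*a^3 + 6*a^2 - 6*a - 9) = 6*a^3 + 4*a^2 + 3*a - 11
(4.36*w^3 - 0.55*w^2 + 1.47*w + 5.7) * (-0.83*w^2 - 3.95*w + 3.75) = -3.6188*w^5 - 16.7655*w^4 + 17.3024*w^3 - 12.6*w^2 - 17.0025*w + 21.375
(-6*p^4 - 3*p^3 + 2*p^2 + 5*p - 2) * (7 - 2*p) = 12*p^5 - 36*p^4 - 25*p^3 + 4*p^2 + 39*p - 14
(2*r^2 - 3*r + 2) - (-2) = 2*r^2 - 3*r + 4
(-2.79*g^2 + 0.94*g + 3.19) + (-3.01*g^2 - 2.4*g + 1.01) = -5.8*g^2 - 1.46*g + 4.2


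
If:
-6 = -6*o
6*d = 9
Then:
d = 3/2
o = 1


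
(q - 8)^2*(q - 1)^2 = q^4 - 18*q^3 + 97*q^2 - 144*q + 64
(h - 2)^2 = h^2 - 4*h + 4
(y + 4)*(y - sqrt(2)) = y^2 - sqrt(2)*y + 4*y - 4*sqrt(2)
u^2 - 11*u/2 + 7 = (u - 7/2)*(u - 2)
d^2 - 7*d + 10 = (d - 5)*(d - 2)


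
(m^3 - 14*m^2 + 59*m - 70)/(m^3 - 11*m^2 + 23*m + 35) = (m - 2)/(m + 1)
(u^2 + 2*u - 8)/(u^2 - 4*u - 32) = (u - 2)/(u - 8)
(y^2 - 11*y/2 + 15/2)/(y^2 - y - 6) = (y - 5/2)/(y + 2)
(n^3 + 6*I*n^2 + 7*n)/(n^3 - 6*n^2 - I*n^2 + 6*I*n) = (n + 7*I)/(n - 6)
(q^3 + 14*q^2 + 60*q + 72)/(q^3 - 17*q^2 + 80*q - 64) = (q^3 + 14*q^2 + 60*q + 72)/(q^3 - 17*q^2 + 80*q - 64)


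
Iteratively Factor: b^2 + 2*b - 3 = (b + 3)*(b - 1)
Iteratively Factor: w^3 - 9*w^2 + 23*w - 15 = (w - 5)*(w^2 - 4*w + 3) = (w - 5)*(w - 3)*(w - 1)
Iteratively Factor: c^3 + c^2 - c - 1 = (c + 1)*(c^2 - 1) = (c - 1)*(c + 1)*(c + 1)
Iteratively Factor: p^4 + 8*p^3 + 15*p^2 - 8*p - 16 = (p + 4)*(p^3 + 4*p^2 - p - 4) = (p + 4)^2*(p^2 - 1) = (p + 1)*(p + 4)^2*(p - 1)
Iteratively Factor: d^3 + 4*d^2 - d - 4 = (d - 1)*(d^2 + 5*d + 4) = (d - 1)*(d + 4)*(d + 1)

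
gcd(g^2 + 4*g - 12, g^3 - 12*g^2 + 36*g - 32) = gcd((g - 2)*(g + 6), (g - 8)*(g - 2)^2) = g - 2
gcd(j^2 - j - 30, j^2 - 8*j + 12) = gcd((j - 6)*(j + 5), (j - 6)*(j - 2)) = j - 6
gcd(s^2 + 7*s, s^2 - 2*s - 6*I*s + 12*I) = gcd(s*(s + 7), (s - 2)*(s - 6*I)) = 1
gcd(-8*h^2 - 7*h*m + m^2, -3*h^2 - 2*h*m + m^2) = h + m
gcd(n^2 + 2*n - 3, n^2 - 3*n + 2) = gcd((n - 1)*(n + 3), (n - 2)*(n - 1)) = n - 1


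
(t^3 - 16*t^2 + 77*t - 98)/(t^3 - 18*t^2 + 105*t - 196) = (t - 2)/(t - 4)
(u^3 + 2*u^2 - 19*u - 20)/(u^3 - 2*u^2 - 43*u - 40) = (u - 4)/(u - 8)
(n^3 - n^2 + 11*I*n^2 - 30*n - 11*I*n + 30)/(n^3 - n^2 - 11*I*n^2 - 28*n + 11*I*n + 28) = (n^2 + 11*I*n - 30)/(n^2 - 11*I*n - 28)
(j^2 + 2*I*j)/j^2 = (j + 2*I)/j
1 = 1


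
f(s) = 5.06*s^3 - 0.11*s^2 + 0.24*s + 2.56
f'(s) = 15.18*s^2 - 0.22*s + 0.24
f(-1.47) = -14.10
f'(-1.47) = 33.37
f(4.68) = 519.94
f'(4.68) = 331.69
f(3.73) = 264.51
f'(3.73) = 210.62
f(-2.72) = -100.73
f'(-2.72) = 113.15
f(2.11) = 50.11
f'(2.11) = 67.36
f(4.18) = 371.20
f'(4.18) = 264.55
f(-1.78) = -26.75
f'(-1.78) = 48.73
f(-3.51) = -218.45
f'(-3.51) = 188.03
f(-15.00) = -17103.29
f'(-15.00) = 3419.04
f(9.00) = 3684.55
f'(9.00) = 1227.84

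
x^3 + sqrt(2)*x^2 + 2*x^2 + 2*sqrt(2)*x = x*(x + 2)*(x + sqrt(2))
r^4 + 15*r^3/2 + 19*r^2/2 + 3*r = r*(r + 1/2)*(r + 1)*(r + 6)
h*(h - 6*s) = h^2 - 6*h*s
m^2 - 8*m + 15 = (m - 5)*(m - 3)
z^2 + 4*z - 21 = (z - 3)*(z + 7)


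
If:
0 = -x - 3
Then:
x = -3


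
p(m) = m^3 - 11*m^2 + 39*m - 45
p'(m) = 3*m^2 - 22*m + 39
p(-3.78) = -403.60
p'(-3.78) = 165.03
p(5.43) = 2.54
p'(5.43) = 7.99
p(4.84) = -0.54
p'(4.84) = 2.80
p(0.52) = -27.55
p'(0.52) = 28.37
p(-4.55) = -544.37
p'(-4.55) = 201.21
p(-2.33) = -208.24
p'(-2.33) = 106.55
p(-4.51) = -536.36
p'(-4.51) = 199.24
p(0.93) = -17.44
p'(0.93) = 21.13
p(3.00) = 0.00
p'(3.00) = 0.00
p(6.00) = 9.00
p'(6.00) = 15.00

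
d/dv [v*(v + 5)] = 2*v + 5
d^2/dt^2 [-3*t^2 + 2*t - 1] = -6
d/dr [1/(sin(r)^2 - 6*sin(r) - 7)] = 2*(3 - sin(r))*cos(r)/((sin(r) - 7)^2*(sin(r) + 1)^2)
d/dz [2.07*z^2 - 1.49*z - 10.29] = 4.14*z - 1.49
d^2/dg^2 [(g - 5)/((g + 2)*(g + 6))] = 2*(g^3 - 15*g^2 - 156*g - 356)/(g^6 + 24*g^5 + 228*g^4 + 1088*g^3 + 2736*g^2 + 3456*g + 1728)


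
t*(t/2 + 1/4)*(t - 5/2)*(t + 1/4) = t^4/2 - 7*t^3/8 - 7*t^2/8 - 5*t/32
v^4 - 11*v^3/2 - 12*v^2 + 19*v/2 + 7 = (v - 7)*(v - 1)*(v + 1/2)*(v + 2)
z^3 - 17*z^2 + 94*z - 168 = (z - 7)*(z - 6)*(z - 4)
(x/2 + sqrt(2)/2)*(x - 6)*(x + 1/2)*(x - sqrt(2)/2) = x^4/2 - 11*x^3/4 + sqrt(2)*x^3/4 - 2*x^2 - 11*sqrt(2)*x^2/8 - 3*sqrt(2)*x/4 + 11*x/4 + 3/2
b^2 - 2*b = b*(b - 2)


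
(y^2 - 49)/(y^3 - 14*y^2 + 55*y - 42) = (y + 7)/(y^2 - 7*y + 6)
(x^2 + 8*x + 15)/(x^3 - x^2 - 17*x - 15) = (x + 5)/(x^2 - 4*x - 5)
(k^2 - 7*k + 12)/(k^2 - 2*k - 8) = (k - 3)/(k + 2)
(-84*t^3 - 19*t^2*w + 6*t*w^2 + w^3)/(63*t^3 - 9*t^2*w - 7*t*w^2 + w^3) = (-28*t^2 + 3*t*w + w^2)/(21*t^2 - 10*t*w + w^2)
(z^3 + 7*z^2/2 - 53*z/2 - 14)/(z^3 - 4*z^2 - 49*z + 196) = (z + 1/2)/(z - 7)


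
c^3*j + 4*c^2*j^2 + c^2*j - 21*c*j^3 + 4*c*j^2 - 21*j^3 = (c - 3*j)*(c + 7*j)*(c*j + j)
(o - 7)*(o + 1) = o^2 - 6*o - 7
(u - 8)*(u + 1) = u^2 - 7*u - 8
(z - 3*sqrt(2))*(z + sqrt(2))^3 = z^4 - 12*z^2 - 16*sqrt(2)*z - 12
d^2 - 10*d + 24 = (d - 6)*(d - 4)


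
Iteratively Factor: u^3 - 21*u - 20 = (u + 4)*(u^2 - 4*u - 5) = (u - 5)*(u + 4)*(u + 1)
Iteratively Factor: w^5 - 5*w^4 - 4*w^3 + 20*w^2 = (w)*(w^4 - 5*w^3 - 4*w^2 + 20*w) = w*(w + 2)*(w^3 - 7*w^2 + 10*w) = w^2*(w + 2)*(w^2 - 7*w + 10) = w^2*(w - 5)*(w + 2)*(w - 2)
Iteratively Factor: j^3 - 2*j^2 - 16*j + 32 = (j - 4)*(j^2 + 2*j - 8) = (j - 4)*(j + 4)*(j - 2)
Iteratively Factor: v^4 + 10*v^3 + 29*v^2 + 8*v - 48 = (v + 4)*(v^3 + 6*v^2 + 5*v - 12) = (v - 1)*(v + 4)*(v^2 + 7*v + 12) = (v - 1)*(v + 3)*(v + 4)*(v + 4)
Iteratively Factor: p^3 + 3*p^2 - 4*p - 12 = (p - 2)*(p^2 + 5*p + 6) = (p - 2)*(p + 3)*(p + 2)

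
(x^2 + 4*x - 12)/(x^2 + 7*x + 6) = (x - 2)/(x + 1)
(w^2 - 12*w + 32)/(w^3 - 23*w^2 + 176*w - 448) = (w - 4)/(w^2 - 15*w + 56)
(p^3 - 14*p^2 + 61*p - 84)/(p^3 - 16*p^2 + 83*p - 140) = (p - 3)/(p - 5)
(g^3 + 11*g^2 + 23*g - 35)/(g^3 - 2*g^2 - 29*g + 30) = (g + 7)/(g - 6)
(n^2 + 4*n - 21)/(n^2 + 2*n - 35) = (n - 3)/(n - 5)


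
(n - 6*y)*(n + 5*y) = n^2 - n*y - 30*y^2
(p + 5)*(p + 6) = p^2 + 11*p + 30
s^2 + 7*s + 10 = (s + 2)*(s + 5)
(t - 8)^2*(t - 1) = t^3 - 17*t^2 + 80*t - 64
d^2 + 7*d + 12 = (d + 3)*(d + 4)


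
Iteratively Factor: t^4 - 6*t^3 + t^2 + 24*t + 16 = (t - 4)*(t^3 - 2*t^2 - 7*t - 4) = (t - 4)*(t + 1)*(t^2 - 3*t - 4) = (t - 4)^2*(t + 1)*(t + 1)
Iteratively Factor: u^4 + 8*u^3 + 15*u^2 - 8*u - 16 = (u + 1)*(u^3 + 7*u^2 + 8*u - 16) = (u + 1)*(u + 4)*(u^2 + 3*u - 4) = (u + 1)*(u + 4)^2*(u - 1)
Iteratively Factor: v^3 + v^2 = (v + 1)*(v^2) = v*(v + 1)*(v)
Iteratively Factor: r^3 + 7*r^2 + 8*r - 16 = (r + 4)*(r^2 + 3*r - 4) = (r + 4)^2*(r - 1)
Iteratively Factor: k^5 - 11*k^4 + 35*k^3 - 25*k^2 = (k - 5)*(k^4 - 6*k^3 + 5*k^2) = (k - 5)*(k - 1)*(k^3 - 5*k^2) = k*(k - 5)*(k - 1)*(k^2 - 5*k) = k*(k - 5)^2*(k - 1)*(k)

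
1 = 1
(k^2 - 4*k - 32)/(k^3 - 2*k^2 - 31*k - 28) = (k - 8)/(k^2 - 6*k - 7)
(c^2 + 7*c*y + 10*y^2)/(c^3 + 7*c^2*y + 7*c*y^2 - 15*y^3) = (-c - 2*y)/(-c^2 - 2*c*y + 3*y^2)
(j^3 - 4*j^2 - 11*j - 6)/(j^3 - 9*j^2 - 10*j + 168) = (j^2 + 2*j + 1)/(j^2 - 3*j - 28)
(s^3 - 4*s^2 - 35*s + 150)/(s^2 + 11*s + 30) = (s^2 - 10*s + 25)/(s + 5)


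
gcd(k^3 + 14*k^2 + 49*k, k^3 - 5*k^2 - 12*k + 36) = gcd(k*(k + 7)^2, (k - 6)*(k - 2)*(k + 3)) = 1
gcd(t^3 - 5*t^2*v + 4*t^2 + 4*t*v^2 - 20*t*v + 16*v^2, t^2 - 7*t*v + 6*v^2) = t - v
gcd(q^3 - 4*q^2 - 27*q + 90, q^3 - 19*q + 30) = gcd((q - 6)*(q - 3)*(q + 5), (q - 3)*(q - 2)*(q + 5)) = q^2 + 2*q - 15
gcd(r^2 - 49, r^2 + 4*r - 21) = r + 7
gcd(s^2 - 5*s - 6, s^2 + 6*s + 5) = s + 1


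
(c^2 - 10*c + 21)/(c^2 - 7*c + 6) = (c^2 - 10*c + 21)/(c^2 - 7*c + 6)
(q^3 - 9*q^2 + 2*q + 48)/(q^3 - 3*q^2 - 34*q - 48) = (q - 3)/(q + 3)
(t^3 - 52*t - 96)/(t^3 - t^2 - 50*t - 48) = (t + 2)/(t + 1)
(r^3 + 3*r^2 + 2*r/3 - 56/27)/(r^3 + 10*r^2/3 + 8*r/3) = (9*r^2 + 15*r - 14)/(9*r*(r + 2))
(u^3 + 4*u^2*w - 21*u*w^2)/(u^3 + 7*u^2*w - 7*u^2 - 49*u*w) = (u - 3*w)/(u - 7)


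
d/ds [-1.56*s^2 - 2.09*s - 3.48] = -3.12*s - 2.09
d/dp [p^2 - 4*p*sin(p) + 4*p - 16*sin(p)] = -4*p*cos(p) + 2*p - 4*sin(p) - 16*cos(p) + 4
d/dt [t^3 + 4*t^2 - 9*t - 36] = 3*t^2 + 8*t - 9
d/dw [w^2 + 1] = 2*w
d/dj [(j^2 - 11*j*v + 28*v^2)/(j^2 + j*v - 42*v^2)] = 2*v*(6*j^2 - 70*j*v + 217*v^2)/(j^4 + 2*j^3*v - 83*j^2*v^2 - 84*j*v^3 + 1764*v^4)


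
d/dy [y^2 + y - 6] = 2*y + 1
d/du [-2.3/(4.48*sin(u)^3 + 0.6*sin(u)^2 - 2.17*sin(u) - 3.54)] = (30.912*sin(u)^2 + 2.76*sin(u) - 4.991)*cos(u)/(4.48*sin(u)^3 + 0.6*sin(u)^2 - 2.17*sin(u) - 3.54)^2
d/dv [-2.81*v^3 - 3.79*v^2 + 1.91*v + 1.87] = -8.43*v^2 - 7.58*v + 1.91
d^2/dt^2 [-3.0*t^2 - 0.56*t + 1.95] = -6.00000000000000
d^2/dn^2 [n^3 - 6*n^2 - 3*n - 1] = 6*n - 12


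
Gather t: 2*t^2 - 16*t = 2*t^2 - 16*t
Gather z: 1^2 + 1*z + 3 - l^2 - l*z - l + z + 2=-l^2 - l + z*(2 - l) + 6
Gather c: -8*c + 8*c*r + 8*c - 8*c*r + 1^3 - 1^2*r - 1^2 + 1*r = 0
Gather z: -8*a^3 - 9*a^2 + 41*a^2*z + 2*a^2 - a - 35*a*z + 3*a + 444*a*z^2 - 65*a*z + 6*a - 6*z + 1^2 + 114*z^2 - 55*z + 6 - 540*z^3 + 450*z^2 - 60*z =-8*a^3 - 7*a^2 + 8*a - 540*z^3 + z^2*(444*a + 564) + z*(41*a^2 - 100*a - 121) + 7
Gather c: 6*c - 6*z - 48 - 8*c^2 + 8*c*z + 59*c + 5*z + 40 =-8*c^2 + c*(8*z + 65) - z - 8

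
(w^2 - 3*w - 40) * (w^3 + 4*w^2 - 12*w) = w^5 + w^4 - 64*w^3 - 124*w^2 + 480*w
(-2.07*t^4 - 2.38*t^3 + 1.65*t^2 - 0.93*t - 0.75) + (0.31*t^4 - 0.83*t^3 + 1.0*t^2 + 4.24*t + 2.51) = -1.76*t^4 - 3.21*t^3 + 2.65*t^2 + 3.31*t + 1.76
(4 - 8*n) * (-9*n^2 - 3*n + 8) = 72*n^3 - 12*n^2 - 76*n + 32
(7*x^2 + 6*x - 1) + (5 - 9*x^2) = -2*x^2 + 6*x + 4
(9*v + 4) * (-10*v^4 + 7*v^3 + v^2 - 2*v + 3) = -90*v^5 + 23*v^4 + 37*v^3 - 14*v^2 + 19*v + 12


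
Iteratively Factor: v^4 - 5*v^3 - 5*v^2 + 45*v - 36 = (v - 3)*(v^3 - 2*v^2 - 11*v + 12) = (v - 3)*(v + 3)*(v^2 - 5*v + 4) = (v - 3)*(v - 1)*(v + 3)*(v - 4)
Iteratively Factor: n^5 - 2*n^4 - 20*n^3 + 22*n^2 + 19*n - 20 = (n - 1)*(n^4 - n^3 - 21*n^2 + n + 20) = (n - 1)^2*(n^3 - 21*n - 20) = (n - 1)^2*(n + 4)*(n^2 - 4*n - 5) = (n - 5)*(n - 1)^2*(n + 4)*(n + 1)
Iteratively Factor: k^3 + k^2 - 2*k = (k)*(k^2 + k - 2) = k*(k - 1)*(k + 2)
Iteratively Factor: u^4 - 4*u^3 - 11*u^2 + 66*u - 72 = (u - 2)*(u^3 - 2*u^2 - 15*u + 36) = (u - 2)*(u + 4)*(u^2 - 6*u + 9) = (u - 3)*(u - 2)*(u + 4)*(u - 3)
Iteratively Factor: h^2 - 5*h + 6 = (h - 2)*(h - 3)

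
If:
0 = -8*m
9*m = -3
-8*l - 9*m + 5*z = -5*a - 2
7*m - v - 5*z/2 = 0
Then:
No Solution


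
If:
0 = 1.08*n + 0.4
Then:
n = -0.37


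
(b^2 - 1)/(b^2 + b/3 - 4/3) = 3*(b + 1)/(3*b + 4)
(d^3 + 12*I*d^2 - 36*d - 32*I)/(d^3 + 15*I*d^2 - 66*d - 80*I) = (d + 2*I)/(d + 5*I)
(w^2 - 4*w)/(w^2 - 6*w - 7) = w*(4 - w)/(-w^2 + 6*w + 7)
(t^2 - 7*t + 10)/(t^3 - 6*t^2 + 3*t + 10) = 1/(t + 1)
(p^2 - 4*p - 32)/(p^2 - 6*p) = (p^2 - 4*p - 32)/(p*(p - 6))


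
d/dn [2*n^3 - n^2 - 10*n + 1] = 6*n^2 - 2*n - 10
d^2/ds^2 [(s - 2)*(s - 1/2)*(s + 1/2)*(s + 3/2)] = 12*s^2 - 3*s - 13/2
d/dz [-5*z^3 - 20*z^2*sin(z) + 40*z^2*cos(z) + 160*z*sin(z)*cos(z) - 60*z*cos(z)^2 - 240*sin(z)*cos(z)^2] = -40*z^2*sin(z) - 20*z^2*cos(z) - 15*z^2 - 40*z*sin(z) + 60*z*sin(2*z) + 80*z*cos(z) + 160*z*cos(2*z) + 80*sin(2*z) - 60*cos(z) - 30*cos(2*z) - 180*cos(3*z) - 30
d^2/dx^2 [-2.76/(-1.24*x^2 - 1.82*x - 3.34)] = (-8.487552*x^2 - 12.457536*x + 2.76*(2.48*x + 1.82)*(4.96*x + 3.64) - 22.861632)/(1.24*x^2 + 1.82*x + 3.34)^3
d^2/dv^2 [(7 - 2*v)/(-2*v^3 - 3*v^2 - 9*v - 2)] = 6*(8*v^5 - 44*v^4 - 118*v^3 - 205*v^2 - 173*v - 187)/(8*v^9 + 36*v^8 + 162*v^7 + 375*v^6 + 801*v^5 + 999*v^4 + 1077*v^3 + 522*v^2 + 108*v + 8)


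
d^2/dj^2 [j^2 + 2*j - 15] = 2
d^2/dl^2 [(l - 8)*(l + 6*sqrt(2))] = 2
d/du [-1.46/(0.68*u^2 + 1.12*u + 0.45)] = (1.9856*u + 1.6352)/(0.68*u^2 + 1.12*u + 0.45)^2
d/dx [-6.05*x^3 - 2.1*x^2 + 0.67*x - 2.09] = -18.15*x^2 - 4.2*x + 0.67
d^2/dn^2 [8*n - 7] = 0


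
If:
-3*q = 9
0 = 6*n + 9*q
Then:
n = 9/2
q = -3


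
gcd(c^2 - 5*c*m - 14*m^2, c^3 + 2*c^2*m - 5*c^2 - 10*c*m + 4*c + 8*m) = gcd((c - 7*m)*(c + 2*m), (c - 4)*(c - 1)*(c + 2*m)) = c + 2*m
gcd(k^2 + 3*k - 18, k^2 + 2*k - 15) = k - 3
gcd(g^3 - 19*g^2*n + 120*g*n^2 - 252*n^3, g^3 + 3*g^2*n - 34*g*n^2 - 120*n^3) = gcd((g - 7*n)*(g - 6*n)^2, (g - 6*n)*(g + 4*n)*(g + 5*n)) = g - 6*n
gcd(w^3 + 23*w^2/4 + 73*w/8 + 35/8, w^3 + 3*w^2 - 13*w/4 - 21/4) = w^2 + 9*w/2 + 7/2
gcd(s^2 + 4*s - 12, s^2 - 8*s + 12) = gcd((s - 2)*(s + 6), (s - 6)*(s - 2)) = s - 2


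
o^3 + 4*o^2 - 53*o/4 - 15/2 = (o - 5/2)*(o + 1/2)*(o + 6)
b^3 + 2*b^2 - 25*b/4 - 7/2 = (b - 2)*(b + 1/2)*(b + 7/2)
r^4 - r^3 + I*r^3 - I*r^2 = r^2*(r - 1)*(r + I)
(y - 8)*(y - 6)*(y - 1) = y^3 - 15*y^2 + 62*y - 48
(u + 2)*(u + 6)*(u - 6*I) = u^3 + 8*u^2 - 6*I*u^2 + 12*u - 48*I*u - 72*I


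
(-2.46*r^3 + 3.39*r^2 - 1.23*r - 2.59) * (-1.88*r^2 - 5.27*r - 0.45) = 4.6248*r^5 + 6.591*r^4 - 14.4459*r^3 + 9.8258*r^2 + 14.2028*r + 1.1655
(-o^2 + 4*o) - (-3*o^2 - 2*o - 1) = 2*o^2 + 6*o + 1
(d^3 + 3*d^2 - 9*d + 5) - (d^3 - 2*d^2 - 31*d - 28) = 5*d^2 + 22*d + 33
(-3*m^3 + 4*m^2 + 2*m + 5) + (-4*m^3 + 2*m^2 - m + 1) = -7*m^3 + 6*m^2 + m + 6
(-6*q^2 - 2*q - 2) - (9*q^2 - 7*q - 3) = -15*q^2 + 5*q + 1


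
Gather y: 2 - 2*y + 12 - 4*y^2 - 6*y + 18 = -4*y^2 - 8*y + 32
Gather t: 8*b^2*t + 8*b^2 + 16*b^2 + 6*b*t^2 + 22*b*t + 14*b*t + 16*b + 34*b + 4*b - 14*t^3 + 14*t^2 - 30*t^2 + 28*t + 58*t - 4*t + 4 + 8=24*b^2 + 54*b - 14*t^3 + t^2*(6*b - 16) + t*(8*b^2 + 36*b + 82) + 12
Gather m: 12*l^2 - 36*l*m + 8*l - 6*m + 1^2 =12*l^2 + 8*l + m*(-36*l - 6) + 1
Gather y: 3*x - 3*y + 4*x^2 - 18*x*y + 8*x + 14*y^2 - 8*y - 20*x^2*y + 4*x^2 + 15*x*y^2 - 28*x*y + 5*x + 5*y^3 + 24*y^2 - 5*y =8*x^2 + 16*x + 5*y^3 + y^2*(15*x + 38) + y*(-20*x^2 - 46*x - 16)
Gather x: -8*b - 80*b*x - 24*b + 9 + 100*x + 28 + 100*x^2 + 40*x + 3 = -32*b + 100*x^2 + x*(140 - 80*b) + 40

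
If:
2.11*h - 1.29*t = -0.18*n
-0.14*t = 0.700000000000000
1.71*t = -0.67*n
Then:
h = -4.15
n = 12.76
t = -5.00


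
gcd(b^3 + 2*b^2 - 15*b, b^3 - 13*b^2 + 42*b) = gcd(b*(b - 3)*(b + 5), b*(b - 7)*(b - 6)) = b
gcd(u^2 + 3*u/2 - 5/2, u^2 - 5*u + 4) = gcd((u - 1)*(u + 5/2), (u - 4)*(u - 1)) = u - 1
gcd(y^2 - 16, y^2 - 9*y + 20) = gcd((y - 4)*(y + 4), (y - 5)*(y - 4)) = y - 4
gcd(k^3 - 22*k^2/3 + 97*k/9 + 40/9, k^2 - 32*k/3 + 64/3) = k - 8/3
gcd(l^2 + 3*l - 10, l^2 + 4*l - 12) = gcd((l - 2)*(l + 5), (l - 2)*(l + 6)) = l - 2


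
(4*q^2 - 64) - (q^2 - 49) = 3*q^2 - 15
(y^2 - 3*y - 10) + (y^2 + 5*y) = 2*y^2 + 2*y - 10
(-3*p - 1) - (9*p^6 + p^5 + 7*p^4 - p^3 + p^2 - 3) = -9*p^6 - p^5 - 7*p^4 + p^3 - p^2 - 3*p + 2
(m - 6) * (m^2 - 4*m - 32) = m^3 - 10*m^2 - 8*m + 192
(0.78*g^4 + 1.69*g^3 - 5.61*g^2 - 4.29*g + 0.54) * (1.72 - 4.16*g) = -3.2448*g^5 - 5.6888*g^4 + 26.2444*g^3 + 8.1972*g^2 - 9.6252*g + 0.9288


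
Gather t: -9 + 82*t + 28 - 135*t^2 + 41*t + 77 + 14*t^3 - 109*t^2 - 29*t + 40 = 14*t^3 - 244*t^2 + 94*t + 136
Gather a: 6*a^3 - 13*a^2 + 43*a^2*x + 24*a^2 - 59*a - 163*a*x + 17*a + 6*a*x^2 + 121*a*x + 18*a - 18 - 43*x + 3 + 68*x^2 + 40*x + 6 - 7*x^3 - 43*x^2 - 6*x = 6*a^3 + a^2*(43*x + 11) + a*(6*x^2 - 42*x - 24) - 7*x^3 + 25*x^2 - 9*x - 9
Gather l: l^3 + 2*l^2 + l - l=l^3 + 2*l^2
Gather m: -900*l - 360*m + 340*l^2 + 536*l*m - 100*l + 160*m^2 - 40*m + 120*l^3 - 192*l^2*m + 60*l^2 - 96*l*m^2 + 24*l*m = 120*l^3 + 400*l^2 - 1000*l + m^2*(160 - 96*l) + m*(-192*l^2 + 560*l - 400)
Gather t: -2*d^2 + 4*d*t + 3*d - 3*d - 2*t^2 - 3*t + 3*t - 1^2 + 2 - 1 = -2*d^2 + 4*d*t - 2*t^2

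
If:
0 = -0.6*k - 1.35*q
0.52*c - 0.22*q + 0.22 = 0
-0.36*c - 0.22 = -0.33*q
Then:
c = -0.26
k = -0.86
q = 0.38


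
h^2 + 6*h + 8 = (h + 2)*(h + 4)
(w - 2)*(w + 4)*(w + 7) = w^3 + 9*w^2 + 6*w - 56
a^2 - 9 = (a - 3)*(a + 3)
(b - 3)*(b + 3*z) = b^2 + 3*b*z - 3*b - 9*z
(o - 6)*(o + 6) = o^2 - 36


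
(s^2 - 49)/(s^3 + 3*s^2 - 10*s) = (s^2 - 49)/(s*(s^2 + 3*s - 10))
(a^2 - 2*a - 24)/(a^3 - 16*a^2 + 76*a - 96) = (a + 4)/(a^2 - 10*a + 16)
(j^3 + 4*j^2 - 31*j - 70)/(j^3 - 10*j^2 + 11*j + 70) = (j + 7)/(j - 7)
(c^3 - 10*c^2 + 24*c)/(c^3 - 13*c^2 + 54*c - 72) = c/(c - 3)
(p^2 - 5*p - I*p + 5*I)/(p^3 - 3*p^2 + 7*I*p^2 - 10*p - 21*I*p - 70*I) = (p - I)/(p^2 + p*(2 + 7*I) + 14*I)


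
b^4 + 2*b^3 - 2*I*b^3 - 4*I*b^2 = b^2*(b + 2)*(b - 2*I)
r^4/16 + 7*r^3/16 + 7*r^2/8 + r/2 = r*(r/4 + 1/2)*(r/4 + 1)*(r + 1)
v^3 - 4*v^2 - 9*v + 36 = (v - 4)*(v - 3)*(v + 3)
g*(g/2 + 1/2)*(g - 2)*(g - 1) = g^4/2 - g^3 - g^2/2 + g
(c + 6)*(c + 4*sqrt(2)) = c^2 + 4*sqrt(2)*c + 6*c + 24*sqrt(2)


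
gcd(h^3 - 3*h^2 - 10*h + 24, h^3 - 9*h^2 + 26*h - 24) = h^2 - 6*h + 8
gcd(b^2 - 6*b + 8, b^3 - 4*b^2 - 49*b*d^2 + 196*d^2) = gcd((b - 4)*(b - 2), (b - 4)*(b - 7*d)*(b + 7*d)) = b - 4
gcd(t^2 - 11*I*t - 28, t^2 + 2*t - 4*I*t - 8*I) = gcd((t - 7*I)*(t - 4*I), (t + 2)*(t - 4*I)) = t - 4*I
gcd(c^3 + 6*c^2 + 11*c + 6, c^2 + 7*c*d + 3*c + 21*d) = c + 3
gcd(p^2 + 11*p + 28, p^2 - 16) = p + 4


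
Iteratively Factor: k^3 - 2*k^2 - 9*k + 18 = (k - 3)*(k^2 + k - 6) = (k - 3)*(k - 2)*(k + 3)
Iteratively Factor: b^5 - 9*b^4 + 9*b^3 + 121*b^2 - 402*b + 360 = (b - 2)*(b^4 - 7*b^3 - 5*b^2 + 111*b - 180) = (b - 5)*(b - 2)*(b^3 - 2*b^2 - 15*b + 36) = (b - 5)*(b - 3)*(b - 2)*(b^2 + b - 12) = (b - 5)*(b - 3)*(b - 2)*(b + 4)*(b - 3)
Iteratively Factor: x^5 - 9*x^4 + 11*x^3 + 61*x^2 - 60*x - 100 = (x - 2)*(x^4 - 7*x^3 - 3*x^2 + 55*x + 50) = (x - 5)*(x - 2)*(x^3 - 2*x^2 - 13*x - 10) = (x - 5)*(x - 2)*(x + 1)*(x^2 - 3*x - 10) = (x - 5)^2*(x - 2)*(x + 1)*(x + 2)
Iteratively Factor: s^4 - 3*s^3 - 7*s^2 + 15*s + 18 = (s - 3)*(s^3 - 7*s - 6) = (s - 3)*(s + 1)*(s^2 - s - 6) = (s - 3)^2*(s + 1)*(s + 2)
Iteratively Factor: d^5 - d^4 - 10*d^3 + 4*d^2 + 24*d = (d)*(d^4 - d^3 - 10*d^2 + 4*d + 24) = d*(d + 2)*(d^3 - 3*d^2 - 4*d + 12) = d*(d + 2)^2*(d^2 - 5*d + 6) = d*(d - 2)*(d + 2)^2*(d - 3)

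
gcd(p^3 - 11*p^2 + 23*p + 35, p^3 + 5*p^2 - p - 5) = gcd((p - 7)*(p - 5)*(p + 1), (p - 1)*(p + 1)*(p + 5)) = p + 1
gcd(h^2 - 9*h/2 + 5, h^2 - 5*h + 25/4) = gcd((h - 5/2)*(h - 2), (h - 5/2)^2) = h - 5/2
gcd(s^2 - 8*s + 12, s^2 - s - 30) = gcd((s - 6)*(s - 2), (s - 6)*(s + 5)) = s - 6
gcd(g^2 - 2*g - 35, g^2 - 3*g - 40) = g + 5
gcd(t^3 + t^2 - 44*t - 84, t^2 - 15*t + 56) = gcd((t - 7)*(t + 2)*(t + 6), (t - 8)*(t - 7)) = t - 7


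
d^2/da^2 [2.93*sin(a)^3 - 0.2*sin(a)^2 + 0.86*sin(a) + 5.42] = -3.0575*sin(a) + 6.5925*sin(3*a) - 0.4*cos(2*a)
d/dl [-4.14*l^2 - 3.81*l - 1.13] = -8.28*l - 3.81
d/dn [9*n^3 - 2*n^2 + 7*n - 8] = 27*n^2 - 4*n + 7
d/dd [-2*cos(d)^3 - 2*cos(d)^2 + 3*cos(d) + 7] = (4*cos(d) + 3*cos(2*d))*sin(d)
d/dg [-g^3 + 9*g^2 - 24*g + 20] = -3*g^2 + 18*g - 24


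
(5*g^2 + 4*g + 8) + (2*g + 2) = 5*g^2 + 6*g + 10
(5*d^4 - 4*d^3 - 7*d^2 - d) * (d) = 5*d^5 - 4*d^4 - 7*d^3 - d^2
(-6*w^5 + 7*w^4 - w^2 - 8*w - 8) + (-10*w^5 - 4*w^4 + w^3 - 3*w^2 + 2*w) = -16*w^5 + 3*w^4 + w^3 - 4*w^2 - 6*w - 8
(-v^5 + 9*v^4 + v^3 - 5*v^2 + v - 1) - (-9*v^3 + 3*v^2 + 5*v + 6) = -v^5 + 9*v^4 + 10*v^3 - 8*v^2 - 4*v - 7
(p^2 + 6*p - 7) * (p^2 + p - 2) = p^4 + 7*p^3 - 3*p^2 - 19*p + 14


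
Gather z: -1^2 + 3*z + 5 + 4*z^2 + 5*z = 4*z^2 + 8*z + 4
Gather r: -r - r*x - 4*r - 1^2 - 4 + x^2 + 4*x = r*(-x - 5) + x^2 + 4*x - 5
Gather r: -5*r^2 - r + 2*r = -5*r^2 + r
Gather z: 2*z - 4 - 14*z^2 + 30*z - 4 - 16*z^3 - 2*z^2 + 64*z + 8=-16*z^3 - 16*z^2 + 96*z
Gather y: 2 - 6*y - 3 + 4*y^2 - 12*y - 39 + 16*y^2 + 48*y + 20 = 20*y^2 + 30*y - 20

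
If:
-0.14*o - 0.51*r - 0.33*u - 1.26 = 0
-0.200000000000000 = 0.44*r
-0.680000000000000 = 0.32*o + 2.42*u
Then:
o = -9.71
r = -0.45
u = 1.00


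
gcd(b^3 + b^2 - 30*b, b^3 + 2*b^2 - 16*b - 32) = 1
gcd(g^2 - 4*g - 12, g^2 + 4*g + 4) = g + 2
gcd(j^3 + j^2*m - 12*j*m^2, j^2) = j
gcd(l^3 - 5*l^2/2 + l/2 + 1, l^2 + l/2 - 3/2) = l - 1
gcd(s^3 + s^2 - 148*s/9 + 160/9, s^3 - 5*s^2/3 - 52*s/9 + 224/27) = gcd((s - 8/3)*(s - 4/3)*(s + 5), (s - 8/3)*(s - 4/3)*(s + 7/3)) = s^2 - 4*s + 32/9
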